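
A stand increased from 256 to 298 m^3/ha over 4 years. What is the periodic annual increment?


PAI = (V2 - V1) / period = (298 - 256) / 4 = 42 / 4 = 10.50 m^3/ha/yr

10.50 m^3/ha/yr


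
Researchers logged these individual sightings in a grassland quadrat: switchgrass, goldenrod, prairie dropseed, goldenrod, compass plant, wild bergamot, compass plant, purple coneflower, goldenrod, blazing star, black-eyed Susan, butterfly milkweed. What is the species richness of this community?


Total individuals logged = 12
Distinct species (count of individuals): switchgrass (1), goldenrod (3), prairie dropseed (1), compass plant (2), wild bergamot (1), purple coneflower (1), blazing star (1), black-eyed Susan (1), butterfly milkweed (1)
Species richness = number of distinct species = 9

9


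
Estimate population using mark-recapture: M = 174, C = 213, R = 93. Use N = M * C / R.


N = M * C / R = 174 * 213 / 93 = 37062 / 93 = 398.52 ≈ 399

399 individuals


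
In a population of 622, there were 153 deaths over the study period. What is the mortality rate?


Mortality rate = 153 / 622 = 0.245981 ≈ 0.2460

0.2460


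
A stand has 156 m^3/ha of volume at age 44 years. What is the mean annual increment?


MAI = 156 / 44 = 3.5455 ≈ 3.55 m^3/ha/yr

3.55 m^3/ha/yr


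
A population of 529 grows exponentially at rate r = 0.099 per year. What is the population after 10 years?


r*t = 0.099 * 10 = 0.99
exp(0.99) = 2.69123
N = 529 * 2.69123 = 1423.66 ≈ 1424

1424


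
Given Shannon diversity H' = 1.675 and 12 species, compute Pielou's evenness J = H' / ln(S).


ln(12) = 2.48491
J = H' / ln(S) = 1.675 / 2.48491 = 0.674069 ≈ 0.6741

0.6741


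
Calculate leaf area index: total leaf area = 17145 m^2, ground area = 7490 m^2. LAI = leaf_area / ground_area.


LAI = 17145 / 7490 = 2.2891 ≈ 2.29

2.29


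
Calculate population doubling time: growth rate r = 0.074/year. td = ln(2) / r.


td = ln(2) / 0.074 = 0.693147 / 0.074 = 9.36685 ≈ 9.4 years

9.4 years


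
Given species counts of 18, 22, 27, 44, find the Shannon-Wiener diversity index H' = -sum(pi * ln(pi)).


Total N = 18 + 22 + 27 + 44 = 111
Per-species terms:
  p = 18/111 = 0.162162; ln(p) = -1.819159; p*ln(p) = 0.162162 * (-1.819159) = -0.294998
  p = 22/111 = 0.198198; ln(p) = -1.618489; p*ln(p) = 0.198198 * (-1.618489) = -0.320781
  p = 27/111 = 0.243243; ln(p) = -1.413694; p*ln(p) = 0.243243 * (-1.413694) = -0.343871
  p = 44/111 = 0.396396; ln(p) = -0.925342; p*ln(p) = 0.396396 * (-0.925342) = -0.366802
sum(p*ln(p)) = (-0.294998) + (-0.320781) + (-0.343871) + (-0.366802) = -1.326452
H' = -(-1.326452) = 1.326452 ≈ 1.3265

1.3265


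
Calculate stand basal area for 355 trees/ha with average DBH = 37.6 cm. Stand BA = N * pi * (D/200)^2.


(D/200)^2 = (37.6/200)^2 = 0.188^2 = 0.035344
Individual BA = 3.141593 * 0.035344 = 0.111036 m^2
Stand BA = 355 * 0.111036 = 39.4178 ≈ 39.42 m^2/ha

39.42 m^2/ha


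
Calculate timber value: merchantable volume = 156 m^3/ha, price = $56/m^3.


Value = 156 * 56 = $8736/ha

$8736/ha


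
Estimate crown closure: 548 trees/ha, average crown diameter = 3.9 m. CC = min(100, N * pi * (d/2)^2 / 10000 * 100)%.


(d/2)^2 = (3.9/2)^2 = 1.95^2 = 3.8025
Crown area = 3.141593 * 3.8025 = 11.9459 m^2
N * area / 10000 * 100 = 548 * 11.9459 / 10000 * 100 = 65.4635
CC = min(100, 65.4635) = 65.4635 ≈ 65.5%

65.5%


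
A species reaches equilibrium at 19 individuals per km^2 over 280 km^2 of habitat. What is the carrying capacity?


K = 19 * 280 = 5320 individuals

5320 individuals


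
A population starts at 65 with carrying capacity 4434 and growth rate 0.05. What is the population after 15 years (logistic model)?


(K - N0)/N0 = (4434 - 65)/65 = 4369/65 = 67.2154
r*t = 0.05 * 15 = 0.75; exp(-0.75) = 0.472367
67.2154 * 0.472367 = 31.7503
1 + 31.7503 = 32.7503
N = 4434 / 32.7503 = 135.388 ≈ 135

135


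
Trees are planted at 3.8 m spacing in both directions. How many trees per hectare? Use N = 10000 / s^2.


N = 10000 / 3.8^2 = 10000 / 14.44 = 692.521 ≈ 693 trees/ha

693 trees/ha


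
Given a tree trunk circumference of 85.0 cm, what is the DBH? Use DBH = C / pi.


DBH = C / pi = 85.0 / 3.141593 = 27.0563 ≈ 27.06 cm

27.06 cm


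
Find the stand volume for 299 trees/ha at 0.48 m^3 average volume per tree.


V_stand = 299 * 0.48 = 143.52 ≈ 143.5 m^3/ha

143.5 m^3/ha


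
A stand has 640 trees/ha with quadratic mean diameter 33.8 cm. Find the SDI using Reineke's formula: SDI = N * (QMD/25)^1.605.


QMD/25 = 33.8/25 = 1.352
(1.352)^1.605 = exp(1.605 * ln(1.352)) = exp(1.605 * 0.301585) = exp(0.484044) = 1.62262
SDI = 640 * 1.62262 = 1038.48 ≈ 1038

1038


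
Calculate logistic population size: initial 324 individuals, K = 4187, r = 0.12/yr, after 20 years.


(K - N0)/N0 = (4187 - 324)/324 = 3863/324 = 11.9228
r*t = 0.12 * 20 = 2.4; exp(-2.4) = 0.0907180
11.9228 * 0.0907180 = 1.08161
1 + 1.08161 = 2.08161
N = 4187 / 2.08161 = 2011.42 ≈ 2011

2011


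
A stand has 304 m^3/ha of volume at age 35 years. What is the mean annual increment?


MAI = 304 / 35 = 8.6857 ≈ 8.69 m^3/ha/yr

8.69 m^3/ha/yr


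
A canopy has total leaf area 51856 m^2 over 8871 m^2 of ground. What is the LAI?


LAI = 51856 / 8871 = 5.8456 ≈ 5.85

5.85


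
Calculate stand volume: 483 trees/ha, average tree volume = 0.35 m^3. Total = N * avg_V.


V_stand = 483 * 0.35 = 169.05 ≈ 169.1 m^3/ha

169.1 m^3/ha


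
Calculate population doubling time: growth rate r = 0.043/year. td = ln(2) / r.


td = ln(2) / 0.043 = 0.693147 / 0.043 = 16.1197 ≈ 16.1 years

16.1 years


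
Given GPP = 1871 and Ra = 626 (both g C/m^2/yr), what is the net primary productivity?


NPP = GPP - Ra = 1871 - 626 = 1245 g C/m^2/yr

1245 g C/m^2/yr


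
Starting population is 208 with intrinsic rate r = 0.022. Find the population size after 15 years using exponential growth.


r*t = 0.022 * 15 = 0.33
exp(0.33) = 1.39097
N = 208 * 1.39097 = 289.322 ≈ 289

289


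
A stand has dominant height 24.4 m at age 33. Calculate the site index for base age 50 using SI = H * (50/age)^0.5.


50/33 = 1.51515
(1.51515)^0.5 = 1.23091
SI = 24.4 * 1.23091 = 30.0342 ≈ 30.0 m

30.0 m


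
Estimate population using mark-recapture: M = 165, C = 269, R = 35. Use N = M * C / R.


N = M * C / R = 165 * 269 / 35 = 44385 / 35 = 1268.14 ≈ 1268

1268 individuals


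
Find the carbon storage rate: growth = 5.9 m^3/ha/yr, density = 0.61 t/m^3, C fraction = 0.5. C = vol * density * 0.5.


C = 5.9 * 0.61 * 0.5 = 1.7995 ≈ 1.80 t C/ha/yr

1.80 t C/ha/yr


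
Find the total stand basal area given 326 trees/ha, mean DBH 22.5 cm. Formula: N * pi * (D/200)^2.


(D/200)^2 = (22.5/200)^2 = 0.1125^2 = 0.01265625
Individual BA = 3.141593 * 0.01265625 = 0.0397608 m^2
Stand BA = 326 * 0.0397608 = 12.9620 ≈ 12.96 m^2/ha

12.96 m^2/ha


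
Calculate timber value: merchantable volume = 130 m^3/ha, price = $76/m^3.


Value = 130 * 76 = $9880/ha

$9880/ha


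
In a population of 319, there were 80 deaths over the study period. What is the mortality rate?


Mortality rate = 80 / 319 = 0.250784 ≈ 0.2508

0.2508


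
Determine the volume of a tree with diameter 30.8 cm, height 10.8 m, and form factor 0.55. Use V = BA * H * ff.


(D/200)^2 = (30.8/200)^2 = 0.154^2 = 0.023716
BA = 3.141593 * 0.023716 = 0.0745060 m^2
V = 0.0745060 * 10.8 * 0.55 = 0.442566 ≈ 0.443 m^3

0.443 m^3


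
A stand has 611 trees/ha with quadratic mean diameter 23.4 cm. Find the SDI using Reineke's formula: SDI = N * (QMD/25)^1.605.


QMD/25 = 23.4/25 = 0.936
(0.936)^1.605 = exp(1.605 * ln(0.936)) = exp(1.605 * (-0.0661398)) = exp(-0.106154) = 0.899286
SDI = 611 * 0.899286 = 549.464 ≈ 549

549


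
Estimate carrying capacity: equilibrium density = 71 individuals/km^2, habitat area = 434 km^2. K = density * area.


K = 71 * 434 = 30814 individuals

30814 individuals


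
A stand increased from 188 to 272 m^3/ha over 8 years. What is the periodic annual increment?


PAI = (V2 - V1) / period = (272 - 188) / 8 = 84 / 8 = 10.50 m^3/ha/yr

10.50 m^3/ha/yr


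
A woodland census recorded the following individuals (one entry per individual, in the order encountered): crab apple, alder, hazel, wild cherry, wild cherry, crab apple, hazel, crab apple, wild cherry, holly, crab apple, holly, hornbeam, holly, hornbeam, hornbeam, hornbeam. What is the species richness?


Total individuals logged = 17
Distinct species (count of individuals): crab apple (4), alder (1), hazel (2), wild cherry (3), holly (3), hornbeam (4)
Species richness = number of distinct species = 6

6


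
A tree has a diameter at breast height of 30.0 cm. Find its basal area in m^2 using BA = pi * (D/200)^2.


D/200 = 30.0/200 = 0.15 m
(D/200)^2 = 0.15^2 = 0.0225
BA = 3.141593 * 0.0225 = 0.0706858 ≈ 0.0707 m^2

0.0707 m^2


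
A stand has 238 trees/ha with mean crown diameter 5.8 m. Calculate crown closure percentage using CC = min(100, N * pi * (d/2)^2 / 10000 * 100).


(d/2)^2 = (5.8/2)^2 = 2.9^2 = 8.41
Crown area = 3.141593 * 8.41 = 26.4208 m^2
N * area / 10000 * 100 = 238 * 26.4208 / 10000 * 100 = 62.8815
CC = min(100, 62.8815) = 62.8815 ≈ 62.9%

62.9%


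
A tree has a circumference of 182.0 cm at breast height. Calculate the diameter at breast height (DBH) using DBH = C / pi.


DBH = C / pi = 182.0 / 3.141593 = 57.9324 ≈ 57.93 cm

57.93 cm


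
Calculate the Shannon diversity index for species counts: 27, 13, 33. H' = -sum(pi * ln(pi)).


Total N = 27 + 13 + 33 = 73
Per-species terms:
  p = 27/73 = 0.369863; ln(p) = -0.994623; p*ln(p) = 0.369863 * (-0.994623) = -0.367874
  p = 13/73 = 0.178082; ln(p) = -1.725511; p*ln(p) = 0.178082 * (-1.725511) = -0.307282
  p = 33/73 = 0.452055; ln(p) = -0.793951; p*ln(p) = 0.452055 * (-0.793951) = -0.358910
sum(p*ln(p)) = (-0.367874) + (-0.307282) + (-0.358910) = -1.034066
H' = -(-1.034066) = 1.034066 ≈ 1.0341

1.0341


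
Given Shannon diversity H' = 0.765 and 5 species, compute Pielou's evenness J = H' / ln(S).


ln(5) = 1.60944
J = H' / ln(S) = 0.765 / 1.60944 = 0.475321 ≈ 0.4753

0.4753


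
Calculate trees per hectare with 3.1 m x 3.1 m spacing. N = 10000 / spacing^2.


N = 10000 / 3.1^2 = 10000 / 9.61 = 1040.58 ≈ 1041 trees/ha

1041 trees/ha


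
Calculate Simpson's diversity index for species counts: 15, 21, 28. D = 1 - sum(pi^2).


Total N = 15 + 21 + 28 = 64
Per-species terms:
  p = 15/64 = 0.234375; p^2 = 0.234375^2 = 0.054932
  p = 21/64 = 0.328125; p^2 = 0.328125^2 = 0.107666
  p = 28/64 = 0.437500; p^2 = 0.437500^2 = 0.191406
sum(p^2) = 0.054932 + 0.107666 + 0.191406 = 0.354004
D = 1 - 0.354004 = 0.645996 ≈ 0.6460

0.6460


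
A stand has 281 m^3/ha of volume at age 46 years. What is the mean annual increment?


MAI = 281 / 46 = 6.1087 ≈ 6.11 m^3/ha/yr

6.11 m^3/ha/yr


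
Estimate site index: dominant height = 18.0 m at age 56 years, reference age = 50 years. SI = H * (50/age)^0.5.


50/56 = 0.892857
(0.892857)^0.5 = 0.944911
SI = 18.0 * 0.944911 = 17.0084 ≈ 17.0 m

17.0 m


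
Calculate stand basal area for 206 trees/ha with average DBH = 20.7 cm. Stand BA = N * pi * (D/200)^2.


(D/200)^2 = (20.7/200)^2 = 0.1035^2 = 0.01071225
Individual BA = 3.141593 * 0.01071225 = 0.0336535 m^2
Stand BA = 206 * 0.0336535 = 6.93262 ≈ 6.93 m^2/ha

6.93 m^2/ha


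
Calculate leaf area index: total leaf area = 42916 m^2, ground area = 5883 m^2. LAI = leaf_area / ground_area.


LAI = 42916 / 5883 = 7.2949 ≈ 7.29

7.29


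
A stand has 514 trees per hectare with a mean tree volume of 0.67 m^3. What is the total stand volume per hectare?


V_stand = 514 * 0.67 = 344.38 ≈ 344.4 m^3/ha

344.4 m^3/ha


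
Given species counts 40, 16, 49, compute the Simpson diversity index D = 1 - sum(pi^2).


Total N = 40 + 16 + 49 = 105
Per-species terms:
  p = 40/105 = 0.380952; p^2 = 0.380952^2 = 0.145124
  p = 16/105 = 0.152381; p^2 = 0.152381^2 = 0.023220
  p = 49/105 = 0.466667; p^2 = 0.466667^2 = 0.217778
sum(p^2) = 0.145124 + 0.023220 + 0.217778 = 0.386122
D = 1 - 0.386122 = 0.613878 ≈ 0.6139

0.6139


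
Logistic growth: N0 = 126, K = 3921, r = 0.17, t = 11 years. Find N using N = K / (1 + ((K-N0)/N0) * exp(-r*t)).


(K - N0)/N0 = (3921 - 126)/126 = 3795/126 = 30.1190
r*t = 0.17 * 11 = 1.87; exp(-1.87) = 0.154124
30.1190 * 0.154124 = 4.64206
1 + 4.64206 = 5.64206
N = 3921 / 5.64206 = 694.959 ≈ 695

695


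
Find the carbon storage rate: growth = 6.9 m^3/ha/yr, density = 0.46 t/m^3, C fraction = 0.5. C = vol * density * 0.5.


C = 6.9 * 0.46 * 0.5 = 1.587 ≈ 1.59 t C/ha/yr

1.59 t C/ha/yr


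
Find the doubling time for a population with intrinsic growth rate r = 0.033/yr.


td = ln(2) / 0.033 = 0.693147 / 0.033 = 21.0045 ≈ 21.0 years

21.0 years


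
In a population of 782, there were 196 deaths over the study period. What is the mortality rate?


Mortality rate = 196 / 782 = 0.250639 ≈ 0.2506

0.2506


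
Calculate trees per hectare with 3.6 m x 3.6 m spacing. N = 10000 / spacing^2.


N = 10000 / 3.6^2 = 10000 / 12.96 = 771.605 ≈ 772 trees/ha

772 trees/ha


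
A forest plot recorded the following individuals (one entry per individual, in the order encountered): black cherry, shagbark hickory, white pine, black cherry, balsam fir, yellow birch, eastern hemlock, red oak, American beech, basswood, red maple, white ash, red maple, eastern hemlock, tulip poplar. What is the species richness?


Total individuals logged = 15
Distinct species (count of individuals): black cherry (2), shagbark hickory (1), white pine (1), balsam fir (1), yellow birch (1), eastern hemlock (2), red oak (1), American beech (1), basswood (1), red maple (2), white ash (1), tulip poplar (1)
Species richness = number of distinct species = 12

12


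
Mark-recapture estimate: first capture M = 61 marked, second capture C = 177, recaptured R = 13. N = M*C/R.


N = M * C / R = 61 * 177 / 13 = 10797 / 13 = 830.54 ≈ 831

831 individuals


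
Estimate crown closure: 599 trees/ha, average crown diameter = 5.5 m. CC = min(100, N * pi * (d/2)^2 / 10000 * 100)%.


(d/2)^2 = (5.5/2)^2 = 2.75^2 = 7.5625
Crown area = 3.141593 * 7.5625 = 23.7583 m^2
N * area / 10000 * 100 = 599 * 23.7583 / 10000 * 100 = 142.312
CC = min(100, 142.312) = 100%

100%


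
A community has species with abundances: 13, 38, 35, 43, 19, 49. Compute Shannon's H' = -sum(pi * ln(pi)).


Total N = 13 + 38 + 35 + 43 + 19 + 49 = 197
Per-species terms:
  p = 13/197 = 0.065990; ln(p) = -2.718252; p*ln(p) = 0.065990 * (-2.718252) = -0.179377
  p = 38/197 = 0.192893; ln(p) = -1.645620; p*ln(p) = 0.192893 * (-1.645620) = -0.317429
  p = 35/197 = 0.177665; ln(p) = -1.727856; p*ln(p) = 0.177665 * (-1.727856) = -0.306980
  p = 43/197 = 0.218274; ln(p) = -1.522004; p*ln(p) = 0.218274 * (-1.522004) = -0.332214
  p = 19/197 = 0.096447; ln(p) = -2.338762; p*ln(p) = 0.096447 * (-2.338762) = -0.225567
  p = 49/197 = 0.248731; ln(p) = -1.391383; p*ln(p) = 0.248731 * (-1.391383) = -0.346080
sum(p*ln(p)) = (-0.179377) + (-0.317429) + (-0.306980) + (-0.332214) + (-0.225567) + (-0.346080) = -1.707647
H' = -(-1.707647) = 1.707647 ≈ 1.7076

1.7076


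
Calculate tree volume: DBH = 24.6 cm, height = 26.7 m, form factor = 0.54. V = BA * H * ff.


(D/200)^2 = (24.6/200)^2 = 0.123^2 = 0.015129
BA = 3.141593 * 0.015129 = 0.0475292 m^2
V = 0.0475292 * 26.7 * 0.54 = 0.685276 ≈ 0.685 m^3

0.685 m^3


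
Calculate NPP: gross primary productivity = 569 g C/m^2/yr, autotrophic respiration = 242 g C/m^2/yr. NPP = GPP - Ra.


NPP = GPP - Ra = 569 - 242 = 327 g C/m^2/yr

327 g C/m^2/yr


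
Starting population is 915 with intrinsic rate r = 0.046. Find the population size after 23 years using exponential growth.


r*t = 0.046 * 23 = 1.058
exp(1.058) = 2.88060
N = 915 * 2.88060 = 2635.75 ≈ 2636

2636


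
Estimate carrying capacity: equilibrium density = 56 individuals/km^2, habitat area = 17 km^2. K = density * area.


K = 56 * 17 = 952 individuals

952 individuals


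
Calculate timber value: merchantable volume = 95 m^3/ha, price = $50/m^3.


Value = 95 * 50 = $4750/ha

$4750/ha


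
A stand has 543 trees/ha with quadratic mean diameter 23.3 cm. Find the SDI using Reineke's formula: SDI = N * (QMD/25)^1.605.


QMD/25 = 23.3/25 = 0.932
(0.932)^1.605 = exp(1.605 * ln(0.932)) = exp(1.605 * (-0.0704225)) = exp(-0.113028) = 0.893126
SDI = 543 * 0.893126 = 484.967 ≈ 485

485


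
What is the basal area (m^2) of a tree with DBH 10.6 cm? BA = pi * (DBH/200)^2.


D/200 = 10.6/200 = 0.053 m
(D/200)^2 = 0.053^2 = 0.002809
BA = 3.141593 * 0.002809 = 0.00882473 ≈ 0.0088 m^2

0.0088 m^2


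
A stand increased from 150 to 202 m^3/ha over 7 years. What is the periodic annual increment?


PAI = (V2 - V1) / period = (202 - 150) / 7 = 52 / 7 = 7.4286 ≈ 7.43 m^3/ha/yr

7.43 m^3/ha/yr


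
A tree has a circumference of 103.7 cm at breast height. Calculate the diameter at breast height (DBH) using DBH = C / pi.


DBH = C / pi = 103.7 / 3.141593 = 33.0087 ≈ 33.01 cm

33.01 cm


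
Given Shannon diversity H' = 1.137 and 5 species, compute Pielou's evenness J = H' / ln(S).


ln(5) = 1.60944
J = H' / ln(S) = 1.137 / 1.60944 = 0.706457 ≈ 0.7065

0.7065


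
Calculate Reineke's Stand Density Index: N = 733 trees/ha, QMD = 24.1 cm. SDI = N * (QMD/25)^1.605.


QMD/25 = 24.1/25 = 0.964
(0.964)^1.605 = exp(1.605 * ln(0.964)) = exp(1.605 * (-0.0366640)) = exp(-0.0588457) = 0.942852
SDI = 733 * 0.942852 = 691.111 ≈ 691

691


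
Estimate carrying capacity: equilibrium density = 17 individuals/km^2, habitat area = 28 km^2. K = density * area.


K = 17 * 28 = 476 individuals

476 individuals


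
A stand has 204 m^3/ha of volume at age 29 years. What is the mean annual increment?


MAI = 204 / 29 = 7.0345 ≈ 7.03 m^3/ha/yr

7.03 m^3/ha/yr


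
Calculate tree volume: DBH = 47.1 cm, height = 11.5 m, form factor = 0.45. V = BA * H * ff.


(D/200)^2 = (47.1/200)^2 = 0.2355^2 = 0.05546025
BA = 3.141593 * 0.05546025 = 0.174234 m^2
V = 0.174234 * 11.5 * 0.45 = 0.901661 ≈ 0.902 m^3

0.902 m^3


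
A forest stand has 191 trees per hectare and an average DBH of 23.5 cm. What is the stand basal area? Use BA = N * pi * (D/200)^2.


(D/200)^2 = (23.5/200)^2 = 0.1175^2 = 0.01380625
Individual BA = 3.141593 * 0.01380625 = 0.0433736 m^2
Stand BA = 191 * 0.0433736 = 8.28436 ≈ 8.28 m^2/ha

8.28 m^2/ha


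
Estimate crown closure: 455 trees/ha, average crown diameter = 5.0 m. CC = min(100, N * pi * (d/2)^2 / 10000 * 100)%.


(d/2)^2 = (5.0/2)^2 = 2.5^2 = 6.25
Crown area = 3.141593 * 6.25 = 19.6350 m^2
N * area / 10000 * 100 = 455 * 19.6350 / 10000 * 100 = 89.3393
CC = min(100, 89.3393) = 89.3393 ≈ 89.3%

89.3%


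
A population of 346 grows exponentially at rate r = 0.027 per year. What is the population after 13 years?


r*t = 0.027 * 13 = 0.351
exp(0.351) = 1.42049
N = 346 * 1.42049 = 491.490 ≈ 491

491


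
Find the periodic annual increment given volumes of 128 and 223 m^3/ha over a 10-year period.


PAI = (V2 - V1) / period = (223 - 128) / 10 = 95 / 10 = 9.50 m^3/ha/yr

9.50 m^3/ha/yr


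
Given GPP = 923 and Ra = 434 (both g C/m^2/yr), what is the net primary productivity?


NPP = GPP - Ra = 923 - 434 = 489 g C/m^2/yr

489 g C/m^2/yr


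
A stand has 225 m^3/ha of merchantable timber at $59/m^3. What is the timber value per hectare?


Value = 225 * 59 = $13275/ha

$13275/ha


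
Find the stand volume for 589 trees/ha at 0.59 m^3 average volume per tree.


V_stand = 589 * 0.59 = 347.51 ≈ 347.5 m^3/ha

347.5 m^3/ha


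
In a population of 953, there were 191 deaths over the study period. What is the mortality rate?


Mortality rate = 191 / 953 = 0.200420 ≈ 0.2004

0.2004


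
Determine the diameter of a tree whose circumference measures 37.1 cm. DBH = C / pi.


DBH = C / pi = 37.1 / 3.141593 = 11.8093 ≈ 11.81 cm

11.81 cm


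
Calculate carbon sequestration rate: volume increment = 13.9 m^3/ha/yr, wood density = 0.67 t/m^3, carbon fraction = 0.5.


C = 13.9 * 0.67 * 0.5 = 4.6565 ≈ 4.66 t C/ha/yr

4.66 t C/ha/yr


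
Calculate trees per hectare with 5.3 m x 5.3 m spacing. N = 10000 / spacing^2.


N = 10000 / 5.3^2 = 10000 / 28.09 = 355.999 ≈ 356 trees/ha

356 trees/ha


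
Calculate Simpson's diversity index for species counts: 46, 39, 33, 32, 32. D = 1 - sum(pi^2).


Total N = 46 + 39 + 33 + 32 + 32 = 182
Per-species terms:
  p = 46/182 = 0.252747; p^2 = 0.252747^2 = 0.063881
  p = 39/182 = 0.214286; p^2 = 0.214286^2 = 0.045918
  p = 33/182 = 0.181319; p^2 = 0.181319^2 = 0.032877
  p = 32/182 = 0.175824; p^2 = 0.175824^2 = 0.030914
  p = 32/182 = 0.175824; p^2 = 0.175824^2 = 0.030914
sum(p^2) = 0.063881 + 0.045918 + 0.032877 + 0.030914 + 0.030914 = 0.204504
D = 1 - 0.204504 = 0.795496 ≈ 0.7955

0.7955


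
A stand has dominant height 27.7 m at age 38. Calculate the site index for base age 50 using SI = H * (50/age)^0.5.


50/38 = 1.31579
(1.31579)^0.5 = 1.14708
SI = 27.7 * 1.14708 = 31.7741 ≈ 31.8 m

31.8 m


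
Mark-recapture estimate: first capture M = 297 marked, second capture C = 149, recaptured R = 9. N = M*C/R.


N = M * C / R = 297 * 149 / 9 = 44253 / 9 = 4917

4917 individuals


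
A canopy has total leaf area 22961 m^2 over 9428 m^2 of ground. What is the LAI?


LAI = 22961 / 9428 = 2.4354 ≈ 2.44

2.44


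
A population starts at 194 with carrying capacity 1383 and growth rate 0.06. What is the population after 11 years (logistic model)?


(K - N0)/N0 = (1383 - 194)/194 = 1189/194 = 6.12887
r*t = 0.06 * 11 = 0.66; exp(-0.66) = 0.516851
6.12887 * 0.516851 = 3.16771
1 + 3.16771 = 4.16771
N = 1383 / 4.16771 = 331.837 ≈ 332

332


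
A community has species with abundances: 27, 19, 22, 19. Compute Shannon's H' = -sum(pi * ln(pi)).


Total N = 27 + 19 + 22 + 19 = 87
Per-species terms:
  p = 27/87 = 0.310345; ln(p) = -1.170071; p*ln(p) = 0.310345 * (-1.170071) = -0.363126
  p = 19/87 = 0.218391; ln(p) = -1.521468; p*ln(p) = 0.218391 * (-1.521468) = -0.332275
  p = 22/87 = 0.252874; ln(p) = -1.374864; p*ln(p) = 0.252874 * (-1.374864) = -0.347667
  p = 19/87 = 0.218391; ln(p) = -1.521468; p*ln(p) = 0.218391 * (-1.521468) = -0.332275
sum(p*ln(p)) = (-0.363126) + (-0.332275) + (-0.347667) + (-0.332275) = -1.375343
H' = -(-1.375343) = 1.375343 ≈ 1.3753

1.3753


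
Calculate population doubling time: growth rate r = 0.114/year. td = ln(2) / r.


td = ln(2) / 0.114 = 0.693147 / 0.114 = 6.08024 ≈ 6.1 years

6.1 years


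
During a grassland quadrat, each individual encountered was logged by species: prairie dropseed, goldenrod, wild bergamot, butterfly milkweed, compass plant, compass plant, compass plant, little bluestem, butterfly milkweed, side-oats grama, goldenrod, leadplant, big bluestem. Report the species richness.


Total individuals logged = 13
Distinct species (count of individuals): prairie dropseed (1), goldenrod (2), wild bergamot (1), butterfly milkweed (2), compass plant (3), little bluestem (1), side-oats grama (1), leadplant (1), big bluestem (1)
Species richness = number of distinct species = 9

9


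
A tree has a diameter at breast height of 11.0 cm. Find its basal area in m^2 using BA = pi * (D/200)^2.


D/200 = 11.0/200 = 0.055 m
(D/200)^2 = 0.055^2 = 0.003025
BA = 3.141593 * 0.003025 = 0.00950332 ≈ 0.0095 m^2

0.0095 m^2


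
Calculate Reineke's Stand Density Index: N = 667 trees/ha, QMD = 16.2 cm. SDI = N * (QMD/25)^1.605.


QMD/25 = 16.2/25 = 0.648
(0.648)^1.605 = exp(1.605 * ln(0.648)) = exp(1.605 * (-0.433865)) = exp(-0.696353) = 0.498400
SDI = 667 * 0.498400 = 332.433 ≈ 332

332


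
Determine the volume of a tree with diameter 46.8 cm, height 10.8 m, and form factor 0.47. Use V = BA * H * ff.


(D/200)^2 = (46.8/200)^2 = 0.234^2 = 0.054756
BA = 3.141593 * 0.054756 = 0.172021 m^2
V = 0.172021 * 10.8 * 0.47 = 0.873179 ≈ 0.873 m^3

0.873 m^3


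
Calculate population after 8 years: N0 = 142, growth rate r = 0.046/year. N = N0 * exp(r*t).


r*t = 0.046 * 8 = 0.368
exp(0.368) = 1.44484
N = 142 * 1.44484 = 205.167 ≈ 205

205


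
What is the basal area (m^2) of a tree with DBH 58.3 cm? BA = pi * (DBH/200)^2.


D/200 = 58.3/200 = 0.2915 m
(D/200)^2 = 0.2915^2 = 0.08497225
BA = 3.141593 * 0.08497225 = 0.266948 ≈ 0.2669 m^2

0.2669 m^2


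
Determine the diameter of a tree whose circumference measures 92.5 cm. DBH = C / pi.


DBH = C / pi = 92.5 / 3.141593 = 29.4437 ≈ 29.44 cm

29.44 cm


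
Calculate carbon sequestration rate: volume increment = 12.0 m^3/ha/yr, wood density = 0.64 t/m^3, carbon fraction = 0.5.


C = 12.0 * 0.64 * 0.5 = 3.84 t C/ha/yr

3.84 t C/ha/yr


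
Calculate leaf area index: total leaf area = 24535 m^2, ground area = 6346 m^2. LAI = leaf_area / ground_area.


LAI = 24535 / 6346 = 3.8662 ≈ 3.87

3.87


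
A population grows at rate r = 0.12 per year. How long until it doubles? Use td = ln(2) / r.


td = ln(2) / 0.12 = 0.693147 / 0.12 = 5.77623 ≈ 5.8 years

5.8 years


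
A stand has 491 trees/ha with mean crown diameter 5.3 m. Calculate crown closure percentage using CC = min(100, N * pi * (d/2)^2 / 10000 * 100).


(d/2)^2 = (5.3/2)^2 = 2.65^2 = 7.0225
Crown area = 3.141593 * 7.0225 = 22.0618 m^2
N * area / 10000 * 100 = 491 * 22.0618 / 10000 * 100 = 108.323
CC = min(100, 108.323) = 100%

100%


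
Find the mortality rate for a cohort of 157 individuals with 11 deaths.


Mortality rate = 11 / 157 = 0.070064 ≈ 0.0701

0.0701


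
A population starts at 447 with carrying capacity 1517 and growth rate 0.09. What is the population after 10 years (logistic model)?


(K - N0)/N0 = (1517 - 447)/447 = 1070/447 = 2.39374
r*t = 0.09 * 10 = 0.9; exp(-0.9) = 0.406570
2.39374 * 0.406570 = 0.973223
1 + 0.973223 = 1.97322
N = 1517 / 1.97322 = 768.794 ≈ 769

769


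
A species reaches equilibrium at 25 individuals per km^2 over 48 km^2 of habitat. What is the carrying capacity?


K = 25 * 48 = 1200 individuals

1200 individuals


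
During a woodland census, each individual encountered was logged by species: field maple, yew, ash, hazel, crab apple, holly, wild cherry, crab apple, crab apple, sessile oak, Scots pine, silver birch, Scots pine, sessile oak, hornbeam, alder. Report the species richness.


Total individuals logged = 16
Distinct species (count of individuals): field maple (1), yew (1), ash (1), hazel (1), crab apple (3), holly (1), wild cherry (1), sessile oak (2), Scots pine (2), silver birch (1), hornbeam (1), alder (1)
Species richness = number of distinct species = 12

12


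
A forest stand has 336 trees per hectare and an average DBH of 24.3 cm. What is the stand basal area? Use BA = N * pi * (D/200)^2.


(D/200)^2 = (24.3/200)^2 = 0.1215^2 = 0.01476225
Individual BA = 3.141593 * 0.01476225 = 0.0463770 m^2
Stand BA = 336 * 0.0463770 = 15.5827 ≈ 15.58 m^2/ha

15.58 m^2/ha


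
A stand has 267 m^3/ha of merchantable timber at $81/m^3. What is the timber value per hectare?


Value = 267 * 81 = $21627/ha

$21627/ha


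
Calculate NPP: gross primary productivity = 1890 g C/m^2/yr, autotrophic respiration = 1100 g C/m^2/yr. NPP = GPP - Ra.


NPP = GPP - Ra = 1890 - 1100 = 790 g C/m^2/yr

790 g C/m^2/yr


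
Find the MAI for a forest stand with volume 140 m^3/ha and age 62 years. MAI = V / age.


MAI = 140 / 62 = 2.2581 ≈ 2.26 m^3/ha/yr

2.26 m^3/ha/yr


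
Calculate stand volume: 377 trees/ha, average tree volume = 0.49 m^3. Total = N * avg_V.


V_stand = 377 * 0.49 = 184.73 ≈ 184.7 m^3/ha

184.7 m^3/ha


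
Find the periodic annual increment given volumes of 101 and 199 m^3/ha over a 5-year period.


PAI = (V2 - V1) / period = (199 - 101) / 5 = 98 / 5 = 19.60 m^3/ha/yr

19.60 m^3/ha/yr


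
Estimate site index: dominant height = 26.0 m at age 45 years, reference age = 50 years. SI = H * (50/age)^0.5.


50/45 = 1.11111
(1.11111)^0.5 = 1.05409
SI = 26.0 * 1.05409 = 27.4063 ≈ 27.4 m

27.4 m


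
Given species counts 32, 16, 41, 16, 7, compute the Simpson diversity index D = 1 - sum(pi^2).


Total N = 32 + 16 + 41 + 16 + 7 = 112
Per-species terms:
  p = 32/112 = 0.285714; p^2 = 0.285714^2 = 0.081632
  p = 16/112 = 0.142857; p^2 = 0.142857^2 = 0.020408
  p = 41/112 = 0.366071; p^2 = 0.366071^2 = 0.134008
  p = 16/112 = 0.142857; p^2 = 0.142857^2 = 0.020408
  p = 7/112 = 0.062500; p^2 = 0.062500^2 = 0.003906
sum(p^2) = 0.081632 + 0.020408 + 0.134008 + 0.020408 + 0.003906 = 0.260362
D = 1 - 0.260362 = 0.739638 ≈ 0.7396

0.7396


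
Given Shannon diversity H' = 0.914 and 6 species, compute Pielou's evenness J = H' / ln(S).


ln(6) = 1.79176
J = H' / ln(S) = 0.914 / 1.79176 = 0.510113 ≈ 0.5101

0.5101


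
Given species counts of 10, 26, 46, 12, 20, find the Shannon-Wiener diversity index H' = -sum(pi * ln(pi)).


Total N = 10 + 26 + 46 + 12 + 20 = 114
Per-species terms:
  p = 10/114 = 0.087719; ln(p) = -2.433617; p*ln(p) = 0.087719 * (-2.433617) = -0.213474
  p = 26/114 = 0.228070; ln(p) = -1.478103; p*ln(p) = 0.228070 * (-1.478103) = -0.337111
  p = 46/114 = 0.403509; ln(p) = -0.907556; p*ln(p) = 0.403509 * (-0.907556) = -0.366207
  p = 12/114 = 0.105263; ln(p) = -2.251293; p*ln(p) = 0.105263 * (-2.251293) = -0.236978
  p = 20/114 = 0.175439; ln(p) = -1.740464; p*ln(p) = 0.175439 * (-1.740464) = -0.305345
sum(p*ln(p)) = (-0.213474) + (-0.337111) + (-0.366207) + (-0.236978) + (-0.305345) = -1.459115
H' = -(-1.459115) = 1.459115 ≈ 1.4591

1.4591


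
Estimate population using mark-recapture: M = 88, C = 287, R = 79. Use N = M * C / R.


N = M * C / R = 88 * 287 / 79 = 25256 / 79 = 319.70 ≈ 320

320 individuals


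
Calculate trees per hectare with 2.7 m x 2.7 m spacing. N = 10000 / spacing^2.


N = 10000 / 2.7^2 = 10000 / 7.29 = 1371.74 ≈ 1372 trees/ha

1372 trees/ha


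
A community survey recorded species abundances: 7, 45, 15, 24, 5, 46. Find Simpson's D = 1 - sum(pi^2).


Total N = 7 + 45 + 15 + 24 + 5 + 46 = 142
Per-species terms:
  p = 7/142 = 0.049296; p^2 = 0.049296^2 = 0.002430
  p = 45/142 = 0.316901; p^2 = 0.316901^2 = 0.100426
  p = 15/142 = 0.105634; p^2 = 0.105634^2 = 0.011159
  p = 24/142 = 0.169014; p^2 = 0.169014^2 = 0.028566
  p = 5/142 = 0.035211; p^2 = 0.035211^2 = 0.001240
  p = 46/142 = 0.323944; p^2 = 0.323944^2 = 0.104940
sum(p^2) = 0.002430 + 0.100426 + 0.011159 + 0.028566 + 0.001240 + 0.104940 = 0.248761
D = 1 - 0.248761 = 0.751239 ≈ 0.7512

0.7512


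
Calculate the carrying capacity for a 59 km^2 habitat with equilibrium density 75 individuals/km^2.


K = 75 * 59 = 4425 individuals

4425 individuals


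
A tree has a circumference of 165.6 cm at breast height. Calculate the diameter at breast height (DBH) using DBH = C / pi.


DBH = C / pi = 165.6 / 3.141593 = 52.7121 ≈ 52.71 cm

52.71 cm


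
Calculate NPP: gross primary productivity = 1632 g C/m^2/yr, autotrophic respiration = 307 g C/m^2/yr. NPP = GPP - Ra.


NPP = GPP - Ra = 1632 - 307 = 1325 g C/m^2/yr

1325 g C/m^2/yr


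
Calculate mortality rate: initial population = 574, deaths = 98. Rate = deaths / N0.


Mortality rate = 98 / 574 = 0.170732 ≈ 0.1707

0.1707


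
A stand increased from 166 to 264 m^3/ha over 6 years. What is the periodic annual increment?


PAI = (V2 - V1) / period = (264 - 166) / 6 = 98 / 6 = 16.3333 ≈ 16.33 m^3/ha/yr

16.33 m^3/ha/yr


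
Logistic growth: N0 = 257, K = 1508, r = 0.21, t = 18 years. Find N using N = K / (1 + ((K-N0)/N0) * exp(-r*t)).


(K - N0)/N0 = (1508 - 257)/257 = 1251/257 = 4.86770
r*t = 0.21 * 18 = 3.78; exp(-3.78) = 0.0228227
4.86770 * 0.0228227 = 0.111094
1 + 0.111094 = 1.11109
N = 1508 / 1.11109 = 1357.23 ≈ 1357

1357


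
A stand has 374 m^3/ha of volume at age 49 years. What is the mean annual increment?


MAI = 374 / 49 = 7.6327 ≈ 7.63 m^3/ha/yr

7.63 m^3/ha/yr


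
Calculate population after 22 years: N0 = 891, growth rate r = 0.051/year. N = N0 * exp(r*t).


r*t = 0.051 * 22 = 1.122
exp(1.122) = 3.07099
N = 891 * 3.07099 = 2736.25 ≈ 2736

2736


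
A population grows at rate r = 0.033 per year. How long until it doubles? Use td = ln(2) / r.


td = ln(2) / 0.033 = 0.693147 / 0.033 = 21.0045 ≈ 21.0 years

21.0 years


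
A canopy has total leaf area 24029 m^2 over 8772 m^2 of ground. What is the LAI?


LAI = 24029 / 8772 = 2.7393 ≈ 2.74

2.74


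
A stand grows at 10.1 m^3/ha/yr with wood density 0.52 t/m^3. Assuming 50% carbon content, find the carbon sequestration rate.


C = 10.1 * 0.52 * 0.5 = 2.626 ≈ 2.63 t C/ha/yr

2.63 t C/ha/yr


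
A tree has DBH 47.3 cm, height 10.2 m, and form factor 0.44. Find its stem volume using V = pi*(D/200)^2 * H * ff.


(D/200)^2 = (47.3/200)^2 = 0.2365^2 = 0.05593225
BA = 3.141593 * 0.05593225 = 0.175716 m^2
V = 0.175716 * 10.2 * 0.44 = 0.788613 ≈ 0.789 m^3

0.789 m^3


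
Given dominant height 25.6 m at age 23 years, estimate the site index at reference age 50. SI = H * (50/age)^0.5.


50/23 = 2.17391
(2.17391)^0.5 = 1.47442
SI = 25.6 * 1.47442 = 37.7452 ≈ 37.7 m

37.7 m


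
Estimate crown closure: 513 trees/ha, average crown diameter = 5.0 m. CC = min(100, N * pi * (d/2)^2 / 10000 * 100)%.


(d/2)^2 = (5.0/2)^2 = 2.5^2 = 6.25
Crown area = 3.141593 * 6.25 = 19.6350 m^2
N * area / 10000 * 100 = 513 * 19.6350 / 10000 * 100 = 100.728
CC = min(100, 100.728) = 100%

100%


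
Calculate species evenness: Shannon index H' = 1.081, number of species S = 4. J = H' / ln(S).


ln(4) = 1.38629
J = H' / ln(S) = 1.081 / 1.38629 = 0.779779 ≈ 0.7798

0.7798


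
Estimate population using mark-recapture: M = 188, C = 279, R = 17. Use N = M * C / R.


N = M * C / R = 188 * 279 / 17 = 52452 / 17 = 3085.41 ≈ 3085

3085 individuals


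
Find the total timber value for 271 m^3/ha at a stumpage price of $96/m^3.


Value = 271 * 96 = $26016/ha

$26016/ha


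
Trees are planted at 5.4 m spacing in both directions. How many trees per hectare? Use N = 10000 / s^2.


N = 10000 / 5.4^2 = 10000 / 29.16 = 342.936 ≈ 343 trees/ha

343 trees/ha


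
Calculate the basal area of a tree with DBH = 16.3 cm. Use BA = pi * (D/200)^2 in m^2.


D/200 = 16.3/200 = 0.0815 m
(D/200)^2 = 0.0815^2 = 0.00664225
BA = 3.141593 * 0.00664225 = 0.0208672 ≈ 0.0209 m^2

0.0209 m^2


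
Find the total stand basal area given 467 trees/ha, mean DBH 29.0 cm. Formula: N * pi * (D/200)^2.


(D/200)^2 = (29.0/200)^2 = 0.145^2 = 0.021025
Individual BA = 3.141593 * 0.021025 = 0.0660520 m^2
Stand BA = 467 * 0.0660520 = 30.8463 ≈ 30.85 m^2/ha

30.85 m^2/ha


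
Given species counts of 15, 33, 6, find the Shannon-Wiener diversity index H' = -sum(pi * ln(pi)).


Total N = 15 + 33 + 6 = 54
Per-species terms:
  p = 15/54 = 0.277778; ln(p) = -1.280933; p*ln(p) = 0.277778 * (-1.280933) = -0.355815
  p = 33/54 = 0.611111; ln(p) = -0.492477; p*ln(p) = 0.611111 * (-0.492477) = -0.300958
  p = 6/54 = 0.111111; ln(p) = -2.197226; p*ln(p) = 0.111111 * (-2.197226) = -0.244136
sum(p*ln(p)) = (-0.355815) + (-0.300958) + (-0.244136) = -0.900909
H' = -(-0.900909) = 0.900909 ≈ 0.9009

0.9009


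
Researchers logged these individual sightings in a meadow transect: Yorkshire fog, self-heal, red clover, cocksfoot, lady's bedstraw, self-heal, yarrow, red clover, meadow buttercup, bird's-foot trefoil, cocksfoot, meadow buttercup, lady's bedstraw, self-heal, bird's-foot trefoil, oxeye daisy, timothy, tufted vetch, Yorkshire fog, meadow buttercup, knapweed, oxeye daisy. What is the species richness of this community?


Total individuals logged = 22
Distinct species (count of individuals): Yorkshire fog (2), self-heal (3), red clover (2), cocksfoot (2), lady's bedstraw (2), yarrow (1), meadow buttercup (3), bird's-foot trefoil (2), oxeye daisy (2), timothy (1), tufted vetch (1), knapweed (1)
Species richness = number of distinct species = 12

12


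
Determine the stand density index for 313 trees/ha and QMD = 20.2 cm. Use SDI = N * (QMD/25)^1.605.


QMD/25 = 20.2/25 = 0.808
(0.808)^1.605 = exp(1.605 * ln(0.808)) = exp(1.605 * (-0.213193)) = exp(-0.342175) = 0.710224
SDI = 313 * 0.710224 = 222.300 ≈ 222

222


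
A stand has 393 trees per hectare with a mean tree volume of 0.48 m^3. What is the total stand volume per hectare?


V_stand = 393 * 0.48 = 188.64 ≈ 188.6 m^3/ha

188.6 m^3/ha


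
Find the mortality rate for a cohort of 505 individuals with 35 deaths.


Mortality rate = 35 / 505 = 0.069307 ≈ 0.0693

0.0693


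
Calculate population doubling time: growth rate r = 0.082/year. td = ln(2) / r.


td = ln(2) / 0.082 = 0.693147 / 0.082 = 8.45301 ≈ 8.5 years

8.5 years


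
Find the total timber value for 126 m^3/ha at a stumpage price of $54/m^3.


Value = 126 * 54 = $6804/ha

$6804/ha


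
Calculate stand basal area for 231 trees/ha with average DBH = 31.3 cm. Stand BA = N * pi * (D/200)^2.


(D/200)^2 = (31.3/200)^2 = 0.1565^2 = 0.02449225
Individual BA = 3.141593 * 0.02449225 = 0.0769447 m^2
Stand BA = 231 * 0.0769447 = 17.7742 ≈ 17.77 m^2/ha

17.77 m^2/ha


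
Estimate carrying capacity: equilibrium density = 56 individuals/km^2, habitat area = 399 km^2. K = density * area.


K = 56 * 399 = 22344 individuals

22344 individuals


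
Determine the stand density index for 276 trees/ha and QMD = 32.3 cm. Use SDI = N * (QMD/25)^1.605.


QMD/25 = 32.3/25 = 1.292
(1.292)^1.605 = exp(1.605 * ln(1.292)) = exp(1.605 * 0.256191) = exp(0.411187) = 1.50861
SDI = 276 * 1.50861 = 416.376 ≈ 416

416


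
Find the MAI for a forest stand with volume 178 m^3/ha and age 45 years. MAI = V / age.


MAI = 178 / 45 = 3.9556 ≈ 3.96 m^3/ha/yr

3.96 m^3/ha/yr


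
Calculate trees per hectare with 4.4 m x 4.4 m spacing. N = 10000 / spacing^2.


N = 10000 / 4.4^2 = 10000 / 19.36 = 516.529 ≈ 517 trees/ha

517 trees/ha


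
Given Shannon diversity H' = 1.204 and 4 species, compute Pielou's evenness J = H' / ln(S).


ln(4) = 1.38629
J = H' / ln(S) = 1.204 / 1.38629 = 0.868505 ≈ 0.8685

0.8685


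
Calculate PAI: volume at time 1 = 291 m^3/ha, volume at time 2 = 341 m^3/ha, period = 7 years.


PAI = (V2 - V1) / period = (341 - 291) / 7 = 50 / 7 = 7.1429 ≈ 7.14 m^3/ha/yr

7.14 m^3/ha/yr


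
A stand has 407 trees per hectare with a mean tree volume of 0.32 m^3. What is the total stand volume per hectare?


V_stand = 407 * 0.32 = 130.24 ≈ 130.2 m^3/ha

130.2 m^3/ha


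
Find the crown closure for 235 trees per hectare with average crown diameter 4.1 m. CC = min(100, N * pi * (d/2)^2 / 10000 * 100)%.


(d/2)^2 = (4.1/2)^2 = 2.05^2 = 4.2025
Crown area = 3.141593 * 4.2025 = 13.2025 m^2
N * area / 10000 * 100 = 235 * 13.2025 / 10000 * 100 = 31.0259
CC = min(100, 31.0259) = 31.0259 ≈ 31.0%

31.0%


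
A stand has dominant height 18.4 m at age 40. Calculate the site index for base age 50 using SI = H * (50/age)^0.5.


50/40 = 1.25000
(1.25000)^0.5 = 1.11803
SI = 18.4 * 1.11803 = 20.5718 ≈ 20.6 m

20.6 m


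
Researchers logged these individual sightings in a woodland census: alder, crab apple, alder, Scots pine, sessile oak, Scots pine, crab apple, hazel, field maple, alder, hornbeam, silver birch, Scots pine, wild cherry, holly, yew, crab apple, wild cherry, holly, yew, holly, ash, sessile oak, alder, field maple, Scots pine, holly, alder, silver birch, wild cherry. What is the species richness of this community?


Total individuals logged = 30
Distinct species (count of individuals): alder (5), crab apple (3), Scots pine (4), sessile oak (2), hazel (1), field maple (2), hornbeam (1), silver birch (2), wild cherry (3), holly (4), yew (2), ash (1)
Species richness = number of distinct species = 12

12


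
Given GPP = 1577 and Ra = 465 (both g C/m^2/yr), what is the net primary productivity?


NPP = GPP - Ra = 1577 - 465 = 1112 g C/m^2/yr

1112 g C/m^2/yr
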